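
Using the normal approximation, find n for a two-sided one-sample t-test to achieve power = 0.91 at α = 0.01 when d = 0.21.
n = 348

Sample size formula (one-sample t-test, normal approximation):
n = ((z_{α/2} + z_β) / d)²

z_{α/2} = 2.576 (for α = 0.01, two-sided)
z_β = 1.341 (for power = 0.91)
d = 0.21

n = ((2.576 + 1.341) / 0.21)²
n = (18.652)²
n ≈ 347.90
Round up to the next whole number: n = 348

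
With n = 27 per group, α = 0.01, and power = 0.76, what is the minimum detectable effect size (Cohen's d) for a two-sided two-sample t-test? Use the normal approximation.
d ≈ 0.89

Minimum detectable effect (two-sample t-test, normal approximation):
d = (z_{α/2} + z_β) / √(n/2)
d = (2.576 + 0.706) / √(27/2)
d = 3.282 / 3.674
d ≈ 0.89

By Cohen's convention (0.2 small / 0.5 medium / 0.8 large): large effect.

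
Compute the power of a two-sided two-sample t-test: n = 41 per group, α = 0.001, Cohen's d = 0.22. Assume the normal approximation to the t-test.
Power ≈ 0.01

Power calculation (two-sample t-test, normal approximation):
z_β = d · √(n/2) - z_{α/2}
z_β = 0.22 · √(41/2) - 3.291
z_β = 0.22 · 4.528 - 3.291
z_β = -2.294

Power = Φ(z_β) = Φ(-2.294) ≈ 0.011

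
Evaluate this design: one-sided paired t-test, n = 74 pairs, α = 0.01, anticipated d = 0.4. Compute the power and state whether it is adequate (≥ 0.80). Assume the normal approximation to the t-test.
Power ≈ 0.87; the study is adequately powered (power ≥ 0.80)

Power calculation (paired t-test, normal approximation):
z_β = d · √n - z_α
z_β = 0.4 · √74 - 2.326
z_β = 0.4 · 8.602 - 2.326
z_β = 1.115

Power = Φ(z_β) = Φ(1.115) ≈ 0.867

Effect size d = 0.4 is small by Cohen's convention (0.2/0.5/0.8).

Threshold: power ≥ 0.80 is conventionally adequate.
Power ≈ 0.87 → the study is adequately powered (power ≥ 0.80).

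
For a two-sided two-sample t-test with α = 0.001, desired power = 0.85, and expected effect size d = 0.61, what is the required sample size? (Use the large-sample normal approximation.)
n = 101 per group

Sample size formula (two-sample t-test, normal approximation):
n = 2 · ((z_{α/2} + z_β) / d)²

z_{α/2} = 3.291 (for α = 0.001, two-sided)
z_β = 1.036 (for power = 0.85)
d = 0.61

n = 2 · ((3.291 + 1.036) / 0.61)²
n = 2 · (7.093)²
n ≈ 100.62
Round up to the next whole number: n = 101 per group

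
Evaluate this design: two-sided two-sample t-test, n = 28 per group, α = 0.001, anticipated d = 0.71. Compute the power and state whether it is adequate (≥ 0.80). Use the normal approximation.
Power ≈ 0.26; the study is underpowered (power < 0.80)

Power calculation (two-sample t-test, normal approximation):
z_β = d · √(n/2) - z_{α/2}
z_β = 0.71 · √(28/2) - 3.291
z_β = 0.71 · 3.742 - 3.291
z_β = -0.634

Power = Φ(z_β) = Φ(-0.634) ≈ 0.263

Effect size d = 0.71 is medium by Cohen's convention (0.2/0.5/0.8).

Threshold: power ≥ 0.80 is conventionally adequate.
Power ≈ 0.26 → the study is underpowered (power < 0.80).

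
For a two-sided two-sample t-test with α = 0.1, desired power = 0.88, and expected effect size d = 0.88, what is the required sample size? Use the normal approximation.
n = 21 per group

Sample size formula (two-sample t-test, normal approximation):
n = 2 · ((z_{α/2} + z_β) / d)²

z_{α/2} = 1.645 (for α = 0.1, two-sided)
z_β = 1.175 (for power = 0.88)
d = 0.88

n = 2 · ((1.645 + 1.175) / 0.88)²
n = 2 · (3.205)²
n ≈ 20.54
Round up to the next whole number: n = 21 per group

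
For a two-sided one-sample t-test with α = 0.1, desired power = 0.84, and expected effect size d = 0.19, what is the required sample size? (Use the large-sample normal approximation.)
n = 193

Sample size formula (one-sample t-test, normal approximation):
n = ((z_{α/2} + z_β) / d)²

z_{α/2} = 1.645 (for α = 0.1, two-sided)
z_β = 0.994 (for power = 0.84)
d = 0.19

n = ((1.645 + 0.994) / 0.19)²
n = (13.889)²
n ≈ 192.90
Round up to the next whole number: n = 193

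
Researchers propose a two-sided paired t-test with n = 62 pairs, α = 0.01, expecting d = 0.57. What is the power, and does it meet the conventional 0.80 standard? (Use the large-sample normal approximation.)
Power ≈ 0.97; the study is adequately powered (power ≥ 0.80)

Power calculation (paired t-test, normal approximation):
z_β = d · √n - z_{α/2}
z_β = 0.57 · √62 - 2.576
z_β = 0.57 · 7.874 - 2.576
z_β = 1.912

Power = Φ(z_β) = Φ(1.912) ≈ 0.972

Effect size d = 0.57 is medium by Cohen's convention (0.2/0.5/0.8).

Threshold: power ≥ 0.80 is conventionally adequate.
Power ≈ 0.97 → the study is adequately powered (power ≥ 0.80).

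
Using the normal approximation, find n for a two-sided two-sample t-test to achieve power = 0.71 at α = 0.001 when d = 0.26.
n = 438 per group

Sample size formula (two-sample t-test, normal approximation):
n = 2 · ((z_{α/2} + z_β) / d)²

z_{α/2} = 3.291 (for α = 0.001, two-sided)
z_β = 0.553 (for power = 0.71)
d = 0.26

n = 2 · ((3.291 + 0.553) / 0.26)²
n = 2 · (14.785)²
n ≈ 437.19
Round up to the next whole number: n = 438 per group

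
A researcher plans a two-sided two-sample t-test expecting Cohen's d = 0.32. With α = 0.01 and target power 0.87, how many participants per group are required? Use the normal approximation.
n = 268 per group

Sample size formula (two-sample t-test, normal approximation):
n = 2 · ((z_{α/2} + z_β) / d)²

z_{α/2} = 2.576 (for α = 0.01, two-sided)
z_β = 1.126 (for power = 0.87)
d = 0.32

n = 2 · ((2.576 + 1.126) / 0.32)²
n = 2 · (11.569)²
n ≈ 267.68
Round up to the next whole number: n = 268 per group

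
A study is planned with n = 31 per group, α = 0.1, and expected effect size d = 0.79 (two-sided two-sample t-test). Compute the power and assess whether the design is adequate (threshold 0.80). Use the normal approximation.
Power ≈ 0.93; the study is adequately powered (power ≥ 0.80)

Power calculation (two-sample t-test, normal approximation):
z_β = d · √(n/2) - z_{α/2}
z_β = 0.79 · √(31/2) - 1.645
z_β = 0.79 · 3.937 - 1.645
z_β = 1.465

Power = Φ(z_β) = Φ(1.465) ≈ 0.929

Effect size d = 0.79 is medium by Cohen's convention (0.2/0.5/0.8).

Threshold: power ≥ 0.80 is conventionally adequate.
Power ≈ 0.93 → the study is adequately powered (power ≥ 0.80).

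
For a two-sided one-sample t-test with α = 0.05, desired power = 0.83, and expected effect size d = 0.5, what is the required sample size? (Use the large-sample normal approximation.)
n = 34

Sample size formula (one-sample t-test, normal approximation):
n = ((z_{α/2} + z_β) / d)²

z_{α/2} = 1.960 (for α = 0.05, two-sided)
z_β = 0.954 (for power = 0.83)
d = 0.5

n = ((1.960 + 0.954) / 0.5)²
n = (5.828)²
n ≈ 33.97
Round up to the next whole number: n = 34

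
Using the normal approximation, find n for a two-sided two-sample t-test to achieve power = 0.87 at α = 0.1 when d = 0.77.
n = 26 per group

Sample size formula (two-sample t-test, normal approximation):
n = 2 · ((z_{α/2} + z_β) / d)²

z_{α/2} = 1.645 (for α = 0.1, two-sided)
z_β = 1.126 (for power = 0.87)
d = 0.77

n = 2 · ((1.645 + 1.126) / 0.77)²
n = 2 · (3.599)²
n ≈ 25.91
Round up to the next whole number: n = 26 per group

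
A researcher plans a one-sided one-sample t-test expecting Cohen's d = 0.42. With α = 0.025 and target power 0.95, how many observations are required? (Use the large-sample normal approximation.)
n = 74

Sample size formula (one-sample t-test, normal approximation):
n = ((z_α + z_β) / d)²

z_α = 1.960 (for α = 0.025, one-sided)
z_β = 1.645 (for power = 0.95)
d = 0.42

n = ((1.960 + 1.645) / 0.42)²
n = (8.583)²
n ≈ 73.67
Round up to the next whole number: n = 74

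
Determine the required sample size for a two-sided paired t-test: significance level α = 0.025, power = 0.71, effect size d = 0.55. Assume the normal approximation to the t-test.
n = 26 pairs

Sample size formula (paired t-test, normal approximation):
n = ((z_{α/2} + z_β) / d)²

z_{α/2} = 2.241 (for α = 0.025, two-sided)
z_β = 0.553 (for power = 0.71)
d = 0.55

n = ((2.241 + 0.553) / 0.55)²
n = (5.080)²
n ≈ 25.81
Round up to the next whole number: n = 26 pairs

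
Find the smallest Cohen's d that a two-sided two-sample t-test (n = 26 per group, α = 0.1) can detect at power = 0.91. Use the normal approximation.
d ≈ 0.83

Minimum detectable effect (two-sample t-test, normal approximation):
d = (z_{α/2} + z_β) / √(n/2)
d = (1.645 + 1.341) / √(26/2)
d = 2.986 / 3.606
d ≈ 0.83

By Cohen's convention (0.2 small / 0.5 medium / 0.8 large): large effect.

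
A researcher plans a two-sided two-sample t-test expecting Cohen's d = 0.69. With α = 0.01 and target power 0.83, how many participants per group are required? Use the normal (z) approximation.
n = 53 per group

Sample size formula (two-sample t-test, normal approximation):
n = 2 · ((z_{α/2} + z_β) / d)²

z_{α/2} = 2.576 (for α = 0.01, two-sided)
z_β = 0.954 (for power = 0.83)
d = 0.69

n = 2 · ((2.576 + 0.954) / 0.69)²
n = 2 · (5.116)²
n ≈ 52.35
Round up to the next whole number: n = 53 per group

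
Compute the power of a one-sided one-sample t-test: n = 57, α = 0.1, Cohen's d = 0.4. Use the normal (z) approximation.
Power ≈ 0.96

Power calculation (one-sample t-test, normal approximation):
z_β = d · √n - z_α
z_β = 0.4 · √57 - 1.282
z_β = 0.4 · 7.550 - 1.282
z_β = 1.738

Power = Φ(z_β) = Φ(1.738) ≈ 0.959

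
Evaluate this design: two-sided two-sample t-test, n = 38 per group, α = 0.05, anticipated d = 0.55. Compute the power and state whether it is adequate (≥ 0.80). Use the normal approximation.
Power ≈ 0.67; the study is underpowered (power < 0.80)

Power calculation (two-sample t-test, normal approximation):
z_β = d · √(n/2) - z_{α/2}
z_β = 0.55 · √(38/2) - 1.960
z_β = 0.55 · 4.359 - 1.960
z_β = 0.437

Power = Φ(z_β) = Φ(0.437) ≈ 0.669

Effect size d = 0.55 is medium by Cohen's convention (0.2/0.5/0.8).

Threshold: power ≥ 0.80 is conventionally adequate.
Power ≈ 0.67 → the study is underpowered (power < 0.80).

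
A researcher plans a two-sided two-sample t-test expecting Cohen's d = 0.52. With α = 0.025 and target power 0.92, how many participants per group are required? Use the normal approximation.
n = 99 per group

Sample size formula (two-sample t-test, normal approximation):
n = 2 · ((z_{α/2} + z_β) / d)²

z_{α/2} = 2.241 (for α = 0.025, two-sided)
z_β = 1.405 (for power = 0.92)
d = 0.52

n = 2 · ((2.241 + 1.405) / 0.52)²
n = 2 · (7.012)²
n ≈ 98.34
Round up to the next whole number: n = 99 per group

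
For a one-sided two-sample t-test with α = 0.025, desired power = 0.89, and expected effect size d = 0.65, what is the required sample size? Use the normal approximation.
n = 49 per group

Sample size formula (two-sample t-test, normal approximation):
n = 2 · ((z_α + z_β) / d)²

z_α = 1.960 (for α = 0.025, one-sided)
z_β = 1.227 (for power = 0.89)
d = 0.65

n = 2 · ((1.960 + 1.227) / 0.65)²
n = 2 · (4.903)²
n ≈ 48.08
Round up to the next whole number: n = 49 per group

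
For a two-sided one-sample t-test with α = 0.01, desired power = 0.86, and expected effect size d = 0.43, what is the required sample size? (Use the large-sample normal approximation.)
n = 73

Sample size formula (one-sample t-test, normal approximation):
n = ((z_{α/2} + z_β) / d)²

z_{α/2} = 2.576 (for α = 0.01, two-sided)
z_β = 1.080 (for power = 0.86)
d = 0.43

n = ((2.576 + 1.080) / 0.43)²
n = (8.502)²
n ≈ 72.28
Round up to the next whole number: n = 73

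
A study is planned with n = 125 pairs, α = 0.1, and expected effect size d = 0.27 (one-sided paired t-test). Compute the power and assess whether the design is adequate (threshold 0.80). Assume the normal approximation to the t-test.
Power ≈ 0.96; the study is adequately powered (power ≥ 0.80)

Power calculation (paired t-test, normal approximation):
z_β = d · √n - z_α
z_β = 0.27 · √125 - 1.282
z_β = 0.27 · 11.180 - 1.282
z_β = 1.737

Power = Φ(z_β) = Φ(1.737) ≈ 0.959

Effect size d = 0.27 is small by Cohen's convention (0.2/0.5/0.8).

Threshold: power ≥ 0.80 is conventionally adequate.
Power ≈ 0.96 → the study is adequately powered (power ≥ 0.80).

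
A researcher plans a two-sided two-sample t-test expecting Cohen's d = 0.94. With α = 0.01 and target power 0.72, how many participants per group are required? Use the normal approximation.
n = 23 per group

Sample size formula (two-sample t-test, normal approximation):
n = 2 · ((z_{α/2} + z_β) / d)²

z_{α/2} = 2.576 (for α = 0.01, two-sided)
z_β = 0.583 (for power = 0.72)
d = 0.94

n = 2 · ((2.576 + 0.583) / 0.94)²
n = 2 · (3.361)²
n ≈ 22.59
Round up to the next whole number: n = 23 per group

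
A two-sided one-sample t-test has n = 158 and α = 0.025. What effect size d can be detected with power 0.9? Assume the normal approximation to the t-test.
d ≈ 0.28

Minimum detectable effect (one-sample t-test, normal approximation):
d = (z_{α/2} + z_β) / √n
d = (2.241 + 1.282) / √158
d = 3.523 / 12.570
d ≈ 0.28

By Cohen's convention (0.2 small / 0.5 medium / 0.8 large): small effect.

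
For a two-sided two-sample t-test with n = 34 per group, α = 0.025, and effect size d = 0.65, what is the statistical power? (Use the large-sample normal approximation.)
Power ≈ 0.67

Power calculation (two-sample t-test, normal approximation):
z_β = d · √(n/2) - z_{α/2}
z_β = 0.65 · √(34/2) - 2.241
z_β = 0.65 · 4.123 - 2.241
z_β = 0.439

Power = Φ(z_β) = Φ(0.439) ≈ 0.670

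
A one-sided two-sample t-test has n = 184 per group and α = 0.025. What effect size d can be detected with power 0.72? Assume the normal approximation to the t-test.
d ≈ 0.27

Minimum detectable effect (two-sample t-test, normal approximation):
d = (z_α + z_β) / √(n/2)
d = (1.960 + 0.583) / √(184/2)
d = 2.543 / 9.592
d ≈ 0.27

By Cohen's convention (0.2 small / 0.5 medium / 0.8 large): small effect.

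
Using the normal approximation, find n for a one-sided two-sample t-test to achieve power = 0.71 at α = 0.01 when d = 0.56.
n = 53 per group

Sample size formula (two-sample t-test, normal approximation):
n = 2 · ((z_α + z_β) / d)²

z_α = 2.326 (for α = 0.01, one-sided)
z_β = 0.553 (for power = 0.71)
d = 0.56

n = 2 · ((2.326 + 0.553) / 0.56)²
n = 2 · (5.141)²
n ≈ 52.86
Round up to the next whole number: n = 53 per group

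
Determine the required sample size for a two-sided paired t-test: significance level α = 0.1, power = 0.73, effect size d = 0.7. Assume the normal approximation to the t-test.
n = 11 pairs

Sample size formula (paired t-test, normal approximation):
n = ((z_{α/2} + z_β) / d)²

z_{α/2} = 1.645 (for α = 0.1, two-sided)
z_β = 0.613 (for power = 0.73)
d = 0.7

n = ((1.645 + 0.613) / 0.7)²
n = (3.226)²
n ≈ 10.41
Round up to the next whole number: n = 11 pairs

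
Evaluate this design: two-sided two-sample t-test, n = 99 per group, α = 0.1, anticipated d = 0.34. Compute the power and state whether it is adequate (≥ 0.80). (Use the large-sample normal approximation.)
Power ≈ 0.77; the study is underpowered (power < 0.80)

Power calculation (two-sample t-test, normal approximation):
z_β = d · √(n/2) - z_{α/2}
z_β = 0.34 · √(99/2) - 1.645
z_β = 0.34 · 7.036 - 1.645
z_β = 0.747

Power = Φ(z_β) = Φ(0.747) ≈ 0.773

Effect size d = 0.34 is small by Cohen's convention (0.2/0.5/0.8).

Threshold: power ≥ 0.80 is conventionally adequate.
Power ≈ 0.77 → the study is underpowered (power < 0.80).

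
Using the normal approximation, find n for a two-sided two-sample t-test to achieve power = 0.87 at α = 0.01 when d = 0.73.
n = 52 per group

Sample size formula (two-sample t-test, normal approximation):
n = 2 · ((z_{α/2} + z_β) / d)²

z_{α/2} = 2.576 (for α = 0.01, two-sided)
z_β = 1.126 (for power = 0.87)
d = 0.73

n = 2 · ((2.576 + 1.126) / 0.73)²
n = 2 · (5.071)²
n ≈ 51.43
Round up to the next whole number: n = 52 per group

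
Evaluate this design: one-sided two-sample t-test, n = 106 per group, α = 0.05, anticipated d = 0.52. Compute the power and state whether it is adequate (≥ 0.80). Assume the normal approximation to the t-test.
Power ≈ 0.98; the study is adequately powered (power ≥ 0.80)

Power calculation (two-sample t-test, normal approximation):
z_β = d · √(n/2) - z_α
z_β = 0.52 · √(106/2) - 1.645
z_β = 0.52 · 7.280 - 1.645
z_β = 2.141

Power = Φ(z_β) = Φ(2.141) ≈ 0.984

Effect size d = 0.52 is medium by Cohen's convention (0.2/0.5/0.8).

Threshold: power ≥ 0.80 is conventionally adequate.
Power ≈ 0.98 → the study is adequately powered (power ≥ 0.80).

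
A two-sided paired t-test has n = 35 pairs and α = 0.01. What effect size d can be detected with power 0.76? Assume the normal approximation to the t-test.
d ≈ 0.55

Minimum detectable effect (paired t-test, normal approximation):
d = (z_{α/2} + z_β) / √n
d = (2.576 + 0.706) / √35
d = 3.282 / 5.916
d ≈ 0.55

By Cohen's convention (0.2 small / 0.5 medium / 0.8 large): medium effect.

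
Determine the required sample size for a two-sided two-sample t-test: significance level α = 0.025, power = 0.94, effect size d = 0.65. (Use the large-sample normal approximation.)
n = 69 per group

Sample size formula (two-sample t-test, normal approximation):
n = 2 · ((z_{α/2} + z_β) / d)²

z_{α/2} = 2.241 (for α = 0.025, two-sided)
z_β = 1.555 (for power = 0.94)
d = 0.65

n = 2 · ((2.241 + 1.555) / 0.65)²
n = 2 · (5.840)²
n ≈ 68.21
Round up to the next whole number: n = 69 per group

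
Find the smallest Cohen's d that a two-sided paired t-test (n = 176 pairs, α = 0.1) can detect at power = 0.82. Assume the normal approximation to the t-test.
d ≈ 0.19

Minimum detectable effect (paired t-test, normal approximation):
d = (z_{α/2} + z_β) / √n
d = (1.645 + 0.915) / √176
d = 2.560 / 13.266
d ≈ 0.19

By Cohen's convention (0.2 small / 0.5 medium / 0.8 large): very small effect.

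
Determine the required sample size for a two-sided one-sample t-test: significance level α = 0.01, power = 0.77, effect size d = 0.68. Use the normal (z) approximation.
n = 24

Sample size formula (one-sample t-test, normal approximation):
n = ((z_{α/2} + z_β) / d)²

z_{α/2} = 2.576 (for α = 0.01, two-sided)
z_β = 0.739 (for power = 0.77)
d = 0.68

n = ((2.576 + 0.739) / 0.68)²
n = (4.875)²
n ≈ 23.77
Round up to the next whole number: n = 24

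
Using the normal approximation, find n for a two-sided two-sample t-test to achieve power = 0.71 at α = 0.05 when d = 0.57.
n = 39 per group

Sample size formula (two-sample t-test, normal approximation):
n = 2 · ((z_{α/2} + z_β) / d)²

z_{α/2} = 1.960 (for α = 0.05, two-sided)
z_β = 0.553 (for power = 0.71)
d = 0.57

n = 2 · ((1.960 + 0.553) / 0.57)²
n = 2 · (4.409)²
n ≈ 38.88
Round up to the next whole number: n = 39 per group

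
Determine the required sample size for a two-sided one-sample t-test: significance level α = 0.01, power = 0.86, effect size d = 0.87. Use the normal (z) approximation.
n = 18

Sample size formula (one-sample t-test, normal approximation):
n = ((z_{α/2} + z_β) / d)²

z_{α/2} = 2.576 (for α = 0.01, two-sided)
z_β = 1.080 (for power = 0.86)
d = 0.87

n = ((2.576 + 1.080) / 0.87)²
n = (4.202)²
n ≈ 17.66
Round up to the next whole number: n = 18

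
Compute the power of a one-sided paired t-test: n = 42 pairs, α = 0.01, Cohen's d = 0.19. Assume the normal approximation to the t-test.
Power ≈ 0.14

Power calculation (paired t-test, normal approximation):
z_β = d · √n - z_α
z_β = 0.19 · √42 - 2.326
z_β = 0.19 · 6.481 - 2.326
z_β = -1.095

Power = Φ(z_β) = Φ(-1.095) ≈ 0.137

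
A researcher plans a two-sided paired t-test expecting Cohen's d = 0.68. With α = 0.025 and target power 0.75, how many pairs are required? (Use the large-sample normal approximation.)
n = 19 pairs

Sample size formula (paired t-test, normal approximation):
n = ((z_{α/2} + z_β) / d)²

z_{α/2} = 2.241 (for α = 0.025, two-sided)
z_β = 0.674 (for power = 0.75)
d = 0.68

n = ((2.241 + 0.674) / 0.68)²
n = (4.287)²
n ≈ 18.38
Round up to the next whole number: n = 19 pairs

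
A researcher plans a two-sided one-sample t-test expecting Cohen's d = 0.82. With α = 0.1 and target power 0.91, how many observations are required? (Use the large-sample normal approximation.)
n = 14

Sample size formula (one-sample t-test, normal approximation):
n = ((z_{α/2} + z_β) / d)²

z_{α/2} = 1.645 (for α = 0.1, two-sided)
z_β = 1.341 (for power = 0.91)
d = 0.82

n = ((1.645 + 1.341) / 0.82)²
n = (3.641)²
n ≈ 13.26
Round up to the next whole number: n = 14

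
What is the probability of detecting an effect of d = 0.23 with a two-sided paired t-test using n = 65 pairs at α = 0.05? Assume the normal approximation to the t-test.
Power ≈ 0.46

Power calculation (paired t-test, normal approximation):
z_β = d · √n - z_{α/2}
z_β = 0.23 · √65 - 1.960
z_β = 0.23 · 8.062 - 1.960
z_β = -0.106

Power = Φ(z_β) = Φ(-0.106) ≈ 0.458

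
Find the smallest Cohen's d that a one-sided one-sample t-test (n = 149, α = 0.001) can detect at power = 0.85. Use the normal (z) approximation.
d ≈ 0.34

Minimum detectable effect (one-sample t-test, normal approximation):
d = (z_α + z_β) / √n
d = (3.090 + 1.036) / √149
d = 4.127 / 12.207
d ≈ 0.34

By Cohen's convention (0.2 small / 0.5 medium / 0.8 large): small effect.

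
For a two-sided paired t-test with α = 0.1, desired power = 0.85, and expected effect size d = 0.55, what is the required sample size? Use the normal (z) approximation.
n = 24 pairs

Sample size formula (paired t-test, normal approximation):
n = ((z_{α/2} + z_β) / d)²

z_{α/2} = 1.645 (for α = 0.1, two-sided)
z_β = 1.036 (for power = 0.85)
d = 0.55

n = ((1.645 + 1.036) / 0.55)²
n = (4.875)²
n ≈ 23.77
Round up to the next whole number: n = 24 pairs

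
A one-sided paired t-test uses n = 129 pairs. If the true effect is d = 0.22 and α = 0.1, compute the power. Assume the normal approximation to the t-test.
Power ≈ 0.89

Power calculation (paired t-test, normal approximation):
z_β = d · √n - z_α
z_β = 0.22 · √129 - 1.282
z_β = 0.22 · 11.358 - 1.282
z_β = 1.217

Power = Φ(z_β) = Φ(1.217) ≈ 0.888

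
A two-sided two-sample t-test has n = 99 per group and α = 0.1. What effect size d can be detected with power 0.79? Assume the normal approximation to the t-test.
d ≈ 0.35

Minimum detectable effect (two-sample t-test, normal approximation):
d = (z_{α/2} + z_β) / √(n/2)
d = (1.645 + 0.806) / √(99/2)
d = 2.451 / 7.036
d ≈ 0.35

By Cohen's convention (0.2 small / 0.5 medium / 0.8 large): small effect.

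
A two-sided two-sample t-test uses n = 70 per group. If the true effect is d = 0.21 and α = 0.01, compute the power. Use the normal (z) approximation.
Power ≈ 0.09

Power calculation (two-sample t-test, normal approximation):
z_β = d · √(n/2) - z_{α/2}
z_β = 0.21 · √(70/2) - 2.576
z_β = 0.21 · 5.916 - 2.576
z_β = -1.333

Power = Φ(z_β) = Φ(-1.333) ≈ 0.091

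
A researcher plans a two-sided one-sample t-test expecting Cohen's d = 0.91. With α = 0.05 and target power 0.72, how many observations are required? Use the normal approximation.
n = 8

Sample size formula (one-sample t-test, normal approximation):
n = ((z_{α/2} + z_β) / d)²

z_{α/2} = 1.960 (for α = 0.05, two-sided)
z_β = 0.583 (for power = 0.72)
d = 0.91

n = ((1.960 + 0.583) / 0.91)²
n = (2.795)²
n ≈ 7.81
Round up to the next whole number: n = 8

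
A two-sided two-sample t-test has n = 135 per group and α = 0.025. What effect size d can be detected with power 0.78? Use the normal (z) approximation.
d ≈ 0.37

Minimum detectable effect (two-sample t-test, normal approximation):
d = (z_{α/2} + z_β) / √(n/2)
d = (2.241 + 0.772) / √(135/2)
d = 3.014 / 8.216
d ≈ 0.37

By Cohen's convention (0.2 small / 0.5 medium / 0.8 large): small effect.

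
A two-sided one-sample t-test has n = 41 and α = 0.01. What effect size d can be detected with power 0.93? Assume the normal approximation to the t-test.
d ≈ 0.63

Minimum detectable effect (one-sample t-test, normal approximation):
d = (z_{α/2} + z_β) / √n
d = (2.576 + 1.476) / √41
d = 4.052 / 6.403
d ≈ 0.63

By Cohen's convention (0.2 small / 0.5 medium / 0.8 large): medium effect.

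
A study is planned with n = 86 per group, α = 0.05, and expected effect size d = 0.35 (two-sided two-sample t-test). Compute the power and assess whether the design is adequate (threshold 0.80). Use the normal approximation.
Power ≈ 0.63; the study is underpowered (power < 0.80)

Power calculation (two-sample t-test, normal approximation):
z_β = d · √(n/2) - z_{α/2}
z_β = 0.35 · √(86/2) - 1.960
z_β = 0.35 · 6.557 - 1.960
z_β = 0.335

Power = Φ(z_β) = Φ(0.335) ≈ 0.631

Effect size d = 0.35 is small by Cohen's convention (0.2/0.5/0.8).

Threshold: power ≥ 0.80 is conventionally adequate.
Power ≈ 0.63 → the study is underpowered (power < 0.80).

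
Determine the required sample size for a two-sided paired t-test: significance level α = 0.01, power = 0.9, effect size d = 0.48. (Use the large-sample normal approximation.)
n = 65 pairs

Sample size formula (paired t-test, normal approximation):
n = ((z_{α/2} + z_β) / d)²

z_{α/2} = 2.576 (for α = 0.01, two-sided)
z_β = 1.282 (for power = 0.9)
d = 0.48

n = ((2.576 + 1.282) / 0.48)²
n = (8.038)²
n ≈ 64.61
Round up to the next whole number: n = 65 pairs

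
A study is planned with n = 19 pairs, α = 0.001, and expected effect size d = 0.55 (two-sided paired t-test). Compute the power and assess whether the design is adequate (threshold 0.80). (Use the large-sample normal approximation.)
Power ≈ 0.19; the study is underpowered (power < 0.80)

Power calculation (paired t-test, normal approximation):
z_β = d · √n - z_{α/2}
z_β = 0.55 · √19 - 3.291
z_β = 0.55 · 4.359 - 3.291
z_β = -0.893

Power = Φ(z_β) = Φ(-0.893) ≈ 0.186

Effect size d = 0.55 is medium by Cohen's convention (0.2/0.5/0.8).

Threshold: power ≥ 0.80 is conventionally adequate.
Power ≈ 0.19 → the study is underpowered (power < 0.80).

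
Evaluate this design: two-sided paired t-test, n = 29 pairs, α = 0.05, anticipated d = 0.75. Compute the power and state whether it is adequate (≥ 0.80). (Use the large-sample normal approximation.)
Power ≈ 0.98; the study is adequately powered (power ≥ 0.80)

Power calculation (paired t-test, normal approximation):
z_β = d · √n - z_{α/2}
z_β = 0.75 · √29 - 1.960
z_β = 0.75 · 5.385 - 1.960
z_β = 2.079

Power = Φ(z_β) = Φ(2.079) ≈ 0.981

Effect size d = 0.75 is medium by Cohen's convention (0.2/0.5/0.8).

Threshold: power ≥ 0.80 is conventionally adequate.
Power ≈ 0.98 → the study is adequately powered (power ≥ 0.80).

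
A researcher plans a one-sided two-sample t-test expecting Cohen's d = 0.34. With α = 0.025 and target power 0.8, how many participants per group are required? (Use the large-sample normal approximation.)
n = 136 per group

Sample size formula (two-sample t-test, normal approximation):
n = 2 · ((z_α + z_β) / d)²

z_α = 1.960 (for α = 0.025, one-sided)
z_β = 0.842 (for power = 0.8)
d = 0.34

n = 2 · ((1.960 + 0.842) / 0.34)²
n = 2 · (8.241)²
n ≈ 135.83
Round up to the next whole number: n = 136 per group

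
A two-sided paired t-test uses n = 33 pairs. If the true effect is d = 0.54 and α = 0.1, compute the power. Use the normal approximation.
Power ≈ 0.93

Power calculation (paired t-test, normal approximation):
z_β = d · √n - z_{α/2}
z_β = 0.54 · √33 - 1.645
z_β = 0.54 · 5.745 - 1.645
z_β = 1.457

Power = Φ(z_β) = Φ(1.457) ≈ 0.927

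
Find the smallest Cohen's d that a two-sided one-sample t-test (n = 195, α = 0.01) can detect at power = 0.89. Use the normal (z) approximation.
d ≈ 0.27

Minimum detectable effect (one-sample t-test, normal approximation):
d = (z_{α/2} + z_β) / √n
d = (2.576 + 1.227) / √195
d = 3.802 / 13.964
d ≈ 0.27

By Cohen's convention (0.2 small / 0.5 medium / 0.8 large): small effect.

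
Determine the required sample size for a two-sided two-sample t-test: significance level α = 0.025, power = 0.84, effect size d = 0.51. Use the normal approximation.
n = 81 per group

Sample size formula (two-sample t-test, normal approximation):
n = 2 · ((z_{α/2} + z_β) / d)²

z_{α/2} = 2.241 (for α = 0.025, two-sided)
z_β = 0.994 (for power = 0.84)
d = 0.51

n = 2 · ((2.241 + 0.994) / 0.51)²
n = 2 · (6.343)²
n ≈ 80.47
Round up to the next whole number: n = 81 per group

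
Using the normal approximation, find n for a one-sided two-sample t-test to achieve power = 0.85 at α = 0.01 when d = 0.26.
n = 335 per group

Sample size formula (two-sample t-test, normal approximation):
n = 2 · ((z_α + z_β) / d)²

z_α = 2.326 (for α = 0.01, one-sided)
z_β = 1.036 (for power = 0.85)
d = 0.26

n = 2 · ((2.326 + 1.036) / 0.26)²
n = 2 · (12.931)²
n ≈ 334.42
Round up to the next whole number: n = 335 per group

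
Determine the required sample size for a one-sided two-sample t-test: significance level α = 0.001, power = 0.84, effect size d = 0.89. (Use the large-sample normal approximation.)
n = 43 per group

Sample size formula (two-sample t-test, normal approximation):
n = 2 · ((z_α + z_β) / d)²

z_α = 3.090 (for α = 0.001, one-sided)
z_β = 0.994 (for power = 0.84)
d = 0.89

n = 2 · ((3.090 + 0.994) / 0.89)²
n = 2 · (4.589)²
n ≈ 42.12
Round up to the next whole number: n = 43 per group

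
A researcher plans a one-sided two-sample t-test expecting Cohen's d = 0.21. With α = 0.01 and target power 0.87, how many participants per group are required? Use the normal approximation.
n = 541 per group

Sample size formula (two-sample t-test, normal approximation):
n = 2 · ((z_α + z_β) / d)²

z_α = 2.326 (for α = 0.01, one-sided)
z_β = 1.126 (for power = 0.87)
d = 0.21

n = 2 · ((2.326 + 1.126) / 0.21)²
n = 2 · (16.438)²
n ≈ 540.42
Round up to the next whole number: n = 541 per group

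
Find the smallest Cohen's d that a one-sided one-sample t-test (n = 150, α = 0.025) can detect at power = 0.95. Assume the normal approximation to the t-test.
d ≈ 0.29

Minimum detectable effect (one-sample t-test, normal approximation):
d = (z_α + z_β) / √n
d = (1.960 + 1.645) / √150
d = 3.605 / 12.247
d ≈ 0.29

By Cohen's convention (0.2 small / 0.5 medium / 0.8 large): small effect.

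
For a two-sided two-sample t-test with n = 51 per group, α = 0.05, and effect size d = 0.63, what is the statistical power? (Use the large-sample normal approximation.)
Power ≈ 0.89

Power calculation (two-sample t-test, normal approximation):
z_β = d · √(n/2) - z_{α/2}
z_β = 0.63 · √(51/2) - 1.960
z_β = 0.63 · 5.050 - 1.960
z_β = 1.221

Power = Φ(z_β) = Φ(1.221) ≈ 0.889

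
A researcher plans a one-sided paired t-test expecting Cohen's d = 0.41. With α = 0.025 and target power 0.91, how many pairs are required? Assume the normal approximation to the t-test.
n = 65 pairs

Sample size formula (paired t-test, normal approximation):
n = ((z_α + z_β) / d)²

z_α = 1.960 (for α = 0.025, one-sided)
z_β = 1.341 (for power = 0.91)
d = 0.41

n = ((1.960 + 1.341) / 0.41)²
n = (8.051)²
n ≈ 64.82
Round up to the next whole number: n = 65 pairs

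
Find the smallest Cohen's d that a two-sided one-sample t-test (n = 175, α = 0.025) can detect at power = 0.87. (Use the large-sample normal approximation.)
d ≈ 0.25

Minimum detectable effect (one-sample t-test, normal approximation):
d = (z_{α/2} + z_β) / √n
d = (2.241 + 1.126) / √175
d = 3.368 / 13.229
d ≈ 0.25

By Cohen's convention (0.2 small / 0.5 medium / 0.8 large): small effect.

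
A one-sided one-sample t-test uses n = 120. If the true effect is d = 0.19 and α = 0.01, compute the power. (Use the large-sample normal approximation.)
Power ≈ 0.40

Power calculation (one-sample t-test, normal approximation):
z_β = d · √n - z_α
z_β = 0.19 · √120 - 2.326
z_β = 0.19 · 10.954 - 2.326
z_β = -0.245

Power = Φ(z_β) = Φ(-0.245) ≈ 0.403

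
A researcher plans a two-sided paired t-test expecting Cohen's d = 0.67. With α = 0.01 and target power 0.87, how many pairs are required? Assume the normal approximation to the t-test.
n = 31 pairs

Sample size formula (paired t-test, normal approximation):
n = ((z_{α/2} + z_β) / d)²

z_{α/2} = 2.576 (for α = 0.01, two-sided)
z_β = 1.126 (for power = 0.87)
d = 0.67

n = ((2.576 + 1.126) / 0.67)²
n = (5.525)²
n ≈ 30.53
Round up to the next whole number: n = 31 pairs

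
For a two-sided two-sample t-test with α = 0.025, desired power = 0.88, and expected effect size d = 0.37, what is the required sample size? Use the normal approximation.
n = 171 per group

Sample size formula (two-sample t-test, normal approximation):
n = 2 · ((z_{α/2} + z_β) / d)²

z_{α/2} = 2.241 (for α = 0.025, two-sided)
z_β = 1.175 (for power = 0.88)
d = 0.37

n = 2 · ((2.241 + 1.175) / 0.37)²
n = 2 · (9.232)²
n ≈ 170.46
Round up to the next whole number: n = 171 per group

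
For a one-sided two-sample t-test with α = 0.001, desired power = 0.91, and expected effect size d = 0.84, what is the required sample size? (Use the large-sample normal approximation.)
n = 56 per group

Sample size formula (two-sample t-test, normal approximation):
n = 2 · ((z_α + z_β) / d)²

z_α = 3.090 (for α = 0.001, one-sided)
z_β = 1.341 (for power = 0.91)
d = 0.84

n = 2 · ((3.090 + 1.341) / 0.84)²
n = 2 · (5.275)²
n ≈ 55.65
Round up to the next whole number: n = 56 per group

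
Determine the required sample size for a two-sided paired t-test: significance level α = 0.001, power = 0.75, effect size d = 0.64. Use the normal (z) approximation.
n = 39 pairs

Sample size formula (paired t-test, normal approximation):
n = ((z_{α/2} + z_β) / d)²

z_{α/2} = 3.291 (for α = 0.001, two-sided)
z_β = 0.674 (for power = 0.75)
d = 0.64

n = ((3.291 + 0.674) / 0.64)²
n = (6.195)²
n ≈ 38.38
Round up to the next whole number: n = 39 pairs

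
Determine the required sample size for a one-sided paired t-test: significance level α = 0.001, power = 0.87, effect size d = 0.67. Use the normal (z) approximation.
n = 40 pairs

Sample size formula (paired t-test, normal approximation):
n = ((z_α + z_β) / d)²

z_α = 3.090 (for α = 0.001, one-sided)
z_β = 1.126 (for power = 0.87)
d = 0.67

n = ((3.090 + 1.126) / 0.67)²
n = (6.293)²
n ≈ 39.60
Round up to the next whole number: n = 40 pairs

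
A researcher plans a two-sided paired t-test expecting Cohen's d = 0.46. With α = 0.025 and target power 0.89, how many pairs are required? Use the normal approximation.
n = 57 pairs

Sample size formula (paired t-test, normal approximation):
n = ((z_{α/2} + z_β) / d)²

z_{α/2} = 2.241 (for α = 0.025, two-sided)
z_β = 1.227 (for power = 0.89)
d = 0.46

n = ((2.241 + 1.227) / 0.46)²
n = (7.539)²
n ≈ 56.84
Round up to the next whole number: n = 57 pairs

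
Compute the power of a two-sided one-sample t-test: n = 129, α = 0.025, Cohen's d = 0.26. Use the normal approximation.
Power ≈ 0.76

Power calculation (one-sample t-test, normal approximation):
z_β = d · √n - z_{α/2}
z_β = 0.26 · √129 - 2.241
z_β = 0.26 · 11.358 - 2.241
z_β = 0.712

Power = Φ(z_β) = Φ(0.712) ≈ 0.762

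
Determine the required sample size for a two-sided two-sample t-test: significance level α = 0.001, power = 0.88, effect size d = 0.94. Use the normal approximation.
n = 46 per group

Sample size formula (two-sample t-test, normal approximation):
n = 2 · ((z_{α/2} + z_β) / d)²

z_{α/2} = 3.291 (for α = 0.001, two-sided)
z_β = 1.175 (for power = 0.88)
d = 0.94

n = 2 · ((3.291 + 1.175) / 0.94)²
n = 2 · (4.751)²
n ≈ 45.14
Round up to the next whole number: n = 46 per group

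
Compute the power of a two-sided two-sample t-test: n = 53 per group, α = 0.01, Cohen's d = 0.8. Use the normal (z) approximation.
Power ≈ 0.94

Power calculation (two-sample t-test, normal approximation):
z_β = d · √(n/2) - z_{α/2}
z_β = 0.8 · √(53/2) - 2.576
z_β = 0.8 · 5.148 - 2.576
z_β = 1.542

Power = Φ(z_β) = Φ(1.542) ≈ 0.939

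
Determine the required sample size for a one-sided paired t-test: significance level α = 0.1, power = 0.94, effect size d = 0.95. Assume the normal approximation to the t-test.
n = 9 pairs

Sample size formula (paired t-test, normal approximation):
n = ((z_α + z_β) / d)²

z_α = 1.282 (for α = 0.1, one-sided)
z_β = 1.555 (for power = 0.94)
d = 0.95

n = ((1.282 + 1.555) / 0.95)²
n = (2.986)²
n ≈ 8.92
Round up to the next whole number: n = 9 pairs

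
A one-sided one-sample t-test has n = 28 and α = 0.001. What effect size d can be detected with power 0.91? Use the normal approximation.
d ≈ 0.84

Minimum detectable effect (one-sample t-test, normal approximation):
d = (z_α + z_β) / √n
d = (3.090 + 1.341) / √28
d = 4.431 / 5.292
d ≈ 0.84

By Cohen's convention (0.2 small / 0.5 medium / 0.8 large): large effect.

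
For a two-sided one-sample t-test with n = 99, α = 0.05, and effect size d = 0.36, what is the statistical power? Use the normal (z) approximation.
Power ≈ 0.95

Power calculation (one-sample t-test, normal approximation):
z_β = d · √n - z_{α/2}
z_β = 0.36 · √99 - 1.960
z_β = 0.36 · 9.950 - 1.960
z_β = 1.622

Power = Φ(z_β) = Φ(1.622) ≈ 0.948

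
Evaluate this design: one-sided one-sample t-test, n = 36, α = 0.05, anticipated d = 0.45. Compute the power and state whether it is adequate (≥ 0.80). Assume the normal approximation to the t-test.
Power ≈ 0.85; the study is adequately powered (power ≥ 0.80)

Power calculation (one-sample t-test, normal approximation):
z_β = d · √n - z_α
z_β = 0.45 · √36 - 1.645
z_β = 0.45 · 6.000 - 1.645
z_β = 1.055

Power = Φ(z_β) = Φ(1.055) ≈ 0.854

Effect size d = 0.45 is small by Cohen's convention (0.2/0.5/0.8).

Threshold: power ≥ 0.80 is conventionally adequate.
Power ≈ 0.85 → the study is adequately powered (power ≥ 0.80).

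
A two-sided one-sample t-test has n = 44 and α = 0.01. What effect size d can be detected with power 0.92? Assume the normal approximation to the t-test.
d ≈ 0.60

Minimum detectable effect (one-sample t-test, normal approximation):
d = (z_{α/2} + z_β) / √n
d = (2.576 + 1.405) / √44
d = 3.981 / 6.633
d ≈ 0.60

By Cohen's convention (0.2 small / 0.5 medium / 0.8 large): medium effect.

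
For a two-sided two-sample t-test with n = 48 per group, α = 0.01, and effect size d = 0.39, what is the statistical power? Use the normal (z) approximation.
Power ≈ 0.25

Power calculation (two-sample t-test, normal approximation):
z_β = d · √(n/2) - z_{α/2}
z_β = 0.39 · √(48/2) - 2.576
z_β = 0.39 · 4.899 - 2.576
z_β = -0.665

Power = Φ(z_β) = Φ(-0.665) ≈ 0.253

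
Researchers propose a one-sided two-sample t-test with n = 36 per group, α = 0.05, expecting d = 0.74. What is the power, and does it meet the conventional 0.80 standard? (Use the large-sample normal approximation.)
Power ≈ 0.93; the study is adequately powered (power ≥ 0.80)

Power calculation (two-sample t-test, normal approximation):
z_β = d · √(n/2) - z_α
z_β = 0.74 · √(36/2) - 1.645
z_β = 0.74 · 4.243 - 1.645
z_β = 1.495

Power = Φ(z_β) = Φ(1.495) ≈ 0.933

Effect size d = 0.74 is medium by Cohen's convention (0.2/0.5/0.8).

Threshold: power ≥ 0.80 is conventionally adequate.
Power ≈ 0.93 → the study is adequately powered (power ≥ 0.80).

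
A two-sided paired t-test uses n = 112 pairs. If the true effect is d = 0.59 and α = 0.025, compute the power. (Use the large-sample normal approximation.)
Power ≈ 1.00

Power calculation (paired t-test, normal approximation):
z_β = d · √n - z_{α/2}
z_β = 0.59 · √112 - 2.241
z_β = 0.59 · 10.583 - 2.241
z_β = 4.003

Power = Φ(z_β) = Φ(4.003) ≈ 1.000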